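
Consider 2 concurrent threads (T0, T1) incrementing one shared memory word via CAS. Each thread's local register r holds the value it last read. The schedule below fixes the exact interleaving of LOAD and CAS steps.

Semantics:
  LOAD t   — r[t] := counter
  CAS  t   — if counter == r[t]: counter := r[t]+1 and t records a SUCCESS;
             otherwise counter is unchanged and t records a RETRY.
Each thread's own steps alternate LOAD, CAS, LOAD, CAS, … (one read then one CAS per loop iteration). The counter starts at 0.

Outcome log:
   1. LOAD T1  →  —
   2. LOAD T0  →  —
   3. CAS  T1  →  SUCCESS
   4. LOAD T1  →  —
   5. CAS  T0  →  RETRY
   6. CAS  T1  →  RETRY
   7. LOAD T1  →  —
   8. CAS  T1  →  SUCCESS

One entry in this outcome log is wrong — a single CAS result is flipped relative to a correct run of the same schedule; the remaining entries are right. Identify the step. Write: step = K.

step = 6

Reference trace:
   1) LOAD T1:  M=0  r_T1=0
   2) LOAD T0:  M=0  r_T0=0
   3) CAS  T1:  M=1  r_T1=0 ✓
   4) LOAD T1:  M=1  r_T1=1
   5) CAS  T0:  M=1  r_T0=0 ✗
   6) CAS  T1:  M=2  r_T1=1 ✓
   7) LOAD T1:  M=2  r_T1=2
   8) CAS  T1:  M=3  r_T1=2 ✓
Mismatch at 6.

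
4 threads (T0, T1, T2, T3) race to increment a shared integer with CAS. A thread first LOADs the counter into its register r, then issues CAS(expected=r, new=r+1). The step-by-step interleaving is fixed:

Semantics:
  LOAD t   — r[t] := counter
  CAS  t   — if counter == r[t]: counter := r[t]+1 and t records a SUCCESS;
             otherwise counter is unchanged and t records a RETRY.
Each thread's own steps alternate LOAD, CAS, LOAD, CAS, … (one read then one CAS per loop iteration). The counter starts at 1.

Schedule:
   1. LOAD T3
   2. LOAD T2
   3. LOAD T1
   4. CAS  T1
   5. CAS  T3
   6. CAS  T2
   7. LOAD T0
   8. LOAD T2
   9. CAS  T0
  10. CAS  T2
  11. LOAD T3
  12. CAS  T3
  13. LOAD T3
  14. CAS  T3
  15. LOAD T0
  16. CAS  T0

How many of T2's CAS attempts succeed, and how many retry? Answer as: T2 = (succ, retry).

T3 LOAD — after: cnt=1, r=1 — load
T2 LOAD — after: cnt=1, r=1 — load
T1 LOAD — after: cnt=1, r=1 — load
T1 CAS — after: cnt=2, r=1 — ok
T3 CAS — after: cnt=2, r=1 — retry
T2 CAS — after: cnt=2, r=1 — retry
T0 LOAD — after: cnt=2, r=2 — load
T2 LOAD — after: cnt=2, r=2 — load
T0 CAS — after: cnt=3, r=2 — ok
T2 CAS — after: cnt=3, r=2 — retry
T3 LOAD — after: cnt=3, r=3 — load
T3 CAS — after: cnt=4, r=3 — ok
T3 LOAD — after: cnt=4, r=4 — load
T3 CAS — after: cnt=5, r=4 — ok
T0 LOAD — after: cnt=5, r=5 — load
T0 CAS — after: cnt=6, r=5 — ok

T2 = (0, 2)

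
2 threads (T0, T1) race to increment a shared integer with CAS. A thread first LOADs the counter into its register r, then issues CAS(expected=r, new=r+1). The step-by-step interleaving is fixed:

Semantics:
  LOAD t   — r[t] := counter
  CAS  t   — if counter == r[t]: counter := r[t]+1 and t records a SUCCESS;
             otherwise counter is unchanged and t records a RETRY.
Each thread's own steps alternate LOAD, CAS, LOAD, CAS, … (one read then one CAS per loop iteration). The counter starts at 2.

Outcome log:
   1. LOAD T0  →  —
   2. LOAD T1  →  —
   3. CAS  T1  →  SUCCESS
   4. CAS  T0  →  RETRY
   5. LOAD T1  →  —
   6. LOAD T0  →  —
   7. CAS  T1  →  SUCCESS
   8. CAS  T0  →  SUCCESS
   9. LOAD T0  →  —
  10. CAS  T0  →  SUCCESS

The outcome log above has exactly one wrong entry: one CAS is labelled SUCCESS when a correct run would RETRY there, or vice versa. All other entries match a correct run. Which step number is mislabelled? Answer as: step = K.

step = 8

Correct run:
T0 LOAD — after: cnt=2, r=2 — load
T1 LOAD — after: cnt=2, r=2 — load
T1 CAS — after: cnt=3, r=2 — ok
T0 CAS — after: cnt=3, r=2 — retry
T1 LOAD — after: cnt=3, r=3 — load
T0 LOAD — after: cnt=3, r=3 — load
T1 CAS — after: cnt=4, r=3 — ok
T0 CAS — after: cnt=4, r=3 — retry
T0 LOAD — after: cnt=4, r=4 — load
T0 CAS — after: cnt=5, r=4 — ok
Log disagrees first at step 8.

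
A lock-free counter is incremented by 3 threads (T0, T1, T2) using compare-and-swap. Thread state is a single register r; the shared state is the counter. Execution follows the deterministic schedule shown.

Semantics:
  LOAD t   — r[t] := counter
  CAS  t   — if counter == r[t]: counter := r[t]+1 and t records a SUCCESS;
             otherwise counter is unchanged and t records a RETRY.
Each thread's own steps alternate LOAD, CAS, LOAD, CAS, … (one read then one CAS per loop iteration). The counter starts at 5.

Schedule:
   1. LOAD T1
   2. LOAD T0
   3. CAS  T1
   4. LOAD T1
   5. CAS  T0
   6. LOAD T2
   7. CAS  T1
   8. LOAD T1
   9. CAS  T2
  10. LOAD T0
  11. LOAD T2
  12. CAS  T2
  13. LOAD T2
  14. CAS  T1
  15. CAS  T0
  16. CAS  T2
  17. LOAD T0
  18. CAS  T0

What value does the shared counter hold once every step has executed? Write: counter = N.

counter = 10

step 1: T1 LOAD ⇒ load; ctr=5 reg=5
step 2: T0 LOAD ⇒ load; ctr=5 reg=5
step 3: T1 CAS ⇒ ok; ctr=6 reg=5
step 4: T1 LOAD ⇒ load; ctr=6 reg=6
step 5: T0 CAS ⇒ retry; ctr=6 reg=5
step 6: T2 LOAD ⇒ load; ctr=6 reg=6
step 7: T1 CAS ⇒ ok; ctr=7 reg=6
step 8: T1 LOAD ⇒ load; ctr=7 reg=7
step 9: T2 CAS ⇒ retry; ctr=7 reg=6
step 10: T0 LOAD ⇒ load; ctr=7 reg=7
step 11: T2 LOAD ⇒ load; ctr=7 reg=7
step 12: T2 CAS ⇒ ok; ctr=8 reg=7
step 13: T2 LOAD ⇒ load; ctr=8 reg=8
step 14: T1 CAS ⇒ retry; ctr=8 reg=7
step 15: T0 CAS ⇒ retry; ctr=8 reg=7
step 16: T2 CAS ⇒ ok; ctr=9 reg=8
step 17: T0 LOAD ⇒ load; ctr=9 reg=9
step 18: T0 CAS ⇒ ok; ctr=10 reg=9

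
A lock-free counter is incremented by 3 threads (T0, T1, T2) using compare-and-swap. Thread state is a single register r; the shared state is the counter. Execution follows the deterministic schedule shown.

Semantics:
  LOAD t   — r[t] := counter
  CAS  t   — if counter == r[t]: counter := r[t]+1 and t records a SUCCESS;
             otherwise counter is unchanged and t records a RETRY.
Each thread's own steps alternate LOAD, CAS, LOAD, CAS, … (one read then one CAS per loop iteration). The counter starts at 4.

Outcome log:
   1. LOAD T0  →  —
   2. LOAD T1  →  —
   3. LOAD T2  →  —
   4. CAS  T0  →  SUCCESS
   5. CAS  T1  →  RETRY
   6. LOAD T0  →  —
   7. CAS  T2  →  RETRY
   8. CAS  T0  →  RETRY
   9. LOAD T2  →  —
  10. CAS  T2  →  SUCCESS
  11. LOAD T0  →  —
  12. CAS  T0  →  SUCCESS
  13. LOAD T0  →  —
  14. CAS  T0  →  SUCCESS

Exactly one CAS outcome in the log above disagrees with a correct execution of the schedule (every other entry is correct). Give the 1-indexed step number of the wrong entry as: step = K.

step = 8

Re-executing:
1. LOAD T0 → mem=4 r[T0]=4 [LOAD]
2. LOAD T1 → mem=4 r[T1]=4 [LOAD]
3. LOAD T2 → mem=4 r[T2]=4 [LOAD]
4. CAS T0 → mem=5 r[T0]=4 [OK]
5. CAS T1 → mem=5 r[T1]=4 [RETRY]
6. LOAD T0 → mem=5 r[T0]=5 [LOAD]
7. CAS T2 → mem=5 r[T2]=4 [RETRY]
8. CAS T0 → mem=6 r[T0]=5 [OK]
9. LOAD T2 → mem=6 r[T2]=6 [LOAD]
10. CAS T2 → mem=7 r[T2]=6 [OK]
11. LOAD T0 → mem=7 r[T0]=7 [LOAD]
12. CAS T0 → mem=8 r[T0]=7 [OK]
13. LOAD T0 → mem=8 r[T0]=8 [LOAD]
14. CAS T0 → mem=9 r[T0]=8 [OK]
Flip is step 8.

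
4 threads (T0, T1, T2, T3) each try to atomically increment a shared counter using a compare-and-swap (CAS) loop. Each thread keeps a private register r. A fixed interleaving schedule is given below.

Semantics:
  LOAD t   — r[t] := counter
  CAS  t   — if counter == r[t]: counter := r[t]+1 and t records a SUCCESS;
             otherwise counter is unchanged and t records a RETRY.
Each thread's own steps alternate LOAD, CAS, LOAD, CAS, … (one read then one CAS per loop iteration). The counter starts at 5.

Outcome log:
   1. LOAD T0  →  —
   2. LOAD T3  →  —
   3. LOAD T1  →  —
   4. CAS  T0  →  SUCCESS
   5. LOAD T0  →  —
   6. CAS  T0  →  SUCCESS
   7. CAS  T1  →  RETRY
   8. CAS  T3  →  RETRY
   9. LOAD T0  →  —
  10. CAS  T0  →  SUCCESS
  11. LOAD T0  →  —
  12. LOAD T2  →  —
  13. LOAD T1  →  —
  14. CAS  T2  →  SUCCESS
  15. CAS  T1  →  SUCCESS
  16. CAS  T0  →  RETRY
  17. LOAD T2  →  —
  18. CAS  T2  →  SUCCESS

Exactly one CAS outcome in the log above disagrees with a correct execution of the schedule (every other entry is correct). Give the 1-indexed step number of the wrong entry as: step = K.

step = 15

Re-executing:
   1) LOAD T0:  M=5  r_T0=5
   2) LOAD T3:  M=5  r_T3=5
   3) LOAD T1:  M=5  r_T1=5
   4) CAS  T0:  M=6  r_T0=5 ✓
   5) LOAD T0:  M=6  r_T0=6
   6) CAS  T0:  M=7  r_T0=6 ✓
   7) CAS  T1:  M=7  r_T1=5 ✗
   8) CAS  T3:  M=7  r_T3=5 ✗
   9) LOAD T0:  M=7  r_T0=7
  10) CAS  T0:  M=8  r_T0=7 ✓
  11) LOAD T0:  M=8  r_T0=8
  12) LOAD T2:  M=8  r_T2=8
  13) LOAD T1:  M=8  r_T1=8
  14) CAS  T2:  M=9  r_T2=8 ✓
  15) CAS  T1:  M=9  r_T1=8 ✗
  16) CAS  T0:  M=9  r_T0=8 ✗
  17) LOAD T2:  M=9  r_T2=9
  18) CAS  T2:  M=10  r_T2=9 ✓
Flip is step 15.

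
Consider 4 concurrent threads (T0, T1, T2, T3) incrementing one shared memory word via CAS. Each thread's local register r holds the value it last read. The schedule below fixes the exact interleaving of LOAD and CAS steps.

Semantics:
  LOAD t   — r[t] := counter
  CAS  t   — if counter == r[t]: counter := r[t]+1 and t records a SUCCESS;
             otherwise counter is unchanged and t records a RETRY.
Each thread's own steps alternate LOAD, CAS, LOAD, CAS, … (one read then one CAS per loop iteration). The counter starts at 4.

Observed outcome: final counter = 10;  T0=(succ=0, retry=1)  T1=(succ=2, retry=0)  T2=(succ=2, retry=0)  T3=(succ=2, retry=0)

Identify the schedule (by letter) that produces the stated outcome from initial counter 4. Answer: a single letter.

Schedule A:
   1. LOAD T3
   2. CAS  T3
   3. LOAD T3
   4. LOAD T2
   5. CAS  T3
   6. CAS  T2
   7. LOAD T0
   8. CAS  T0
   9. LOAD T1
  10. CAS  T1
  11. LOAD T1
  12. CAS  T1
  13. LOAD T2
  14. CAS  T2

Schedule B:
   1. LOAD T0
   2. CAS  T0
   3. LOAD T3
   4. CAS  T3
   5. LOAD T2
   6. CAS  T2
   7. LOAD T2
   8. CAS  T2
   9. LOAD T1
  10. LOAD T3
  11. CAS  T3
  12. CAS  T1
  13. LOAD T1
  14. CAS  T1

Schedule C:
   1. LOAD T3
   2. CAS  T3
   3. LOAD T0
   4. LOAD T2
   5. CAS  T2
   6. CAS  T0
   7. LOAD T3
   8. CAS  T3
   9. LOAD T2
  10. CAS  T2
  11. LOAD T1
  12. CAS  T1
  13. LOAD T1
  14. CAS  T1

C

Simulating candidate C:
   1) LOAD T3:  M=4  r_T3=4
   2) CAS  T3:  M=5  r_T3=4 ✓
   3) LOAD T0:  M=5  r_T0=5
   4) LOAD T2:  M=5  r_T2=5
   5) CAS  T2:  M=6  r_T2=5 ✓
   6) CAS  T0:  M=6  r_T0=5 ✗
   7) LOAD T3:  M=6  r_T3=6
   8) CAS  T3:  M=7  r_T3=6 ✓
   9) LOAD T2:  M=7  r_T2=7
  10) CAS  T2:  M=8  r_T2=7 ✓
  11) LOAD T1:  M=8  r_T1=8
  12) CAS  T1:  M=9  r_T1=8 ✓
  13) LOAD T1:  M=9  r_T1=9
  14) CAS  T1:  M=10  r_T1=9 ✓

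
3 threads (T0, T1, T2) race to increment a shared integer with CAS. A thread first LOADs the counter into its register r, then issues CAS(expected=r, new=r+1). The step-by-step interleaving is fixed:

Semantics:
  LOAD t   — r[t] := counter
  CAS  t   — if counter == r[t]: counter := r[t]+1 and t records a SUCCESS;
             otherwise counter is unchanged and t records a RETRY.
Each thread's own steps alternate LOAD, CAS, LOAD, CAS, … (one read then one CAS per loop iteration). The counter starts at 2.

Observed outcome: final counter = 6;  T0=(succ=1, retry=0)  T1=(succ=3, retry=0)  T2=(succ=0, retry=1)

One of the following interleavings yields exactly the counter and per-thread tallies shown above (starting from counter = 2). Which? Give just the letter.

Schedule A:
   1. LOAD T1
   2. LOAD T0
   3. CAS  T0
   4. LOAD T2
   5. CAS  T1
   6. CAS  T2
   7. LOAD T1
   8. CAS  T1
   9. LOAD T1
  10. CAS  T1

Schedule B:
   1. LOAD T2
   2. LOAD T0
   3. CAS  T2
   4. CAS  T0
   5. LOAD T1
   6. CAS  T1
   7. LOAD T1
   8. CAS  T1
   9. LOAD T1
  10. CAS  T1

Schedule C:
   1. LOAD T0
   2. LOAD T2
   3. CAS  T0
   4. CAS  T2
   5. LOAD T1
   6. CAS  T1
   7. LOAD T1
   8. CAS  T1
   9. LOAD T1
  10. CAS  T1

Simulating candidate C:
   1) LOAD T0:  M=2  r_T0=2
   2) LOAD T2:  M=2  r_T2=2
   3) CAS  T0:  M=3  r_T0=2 ✓
   4) CAS  T2:  M=3  r_T2=2 ✗
   5) LOAD T1:  M=3  r_T1=3
   6) CAS  T1:  M=4  r_T1=3 ✓
   7) LOAD T1:  M=4  r_T1=4
   8) CAS  T1:  M=5  r_T1=4 ✓
   9) LOAD T1:  M=5  r_T1=5
  10) CAS  T1:  M=6  r_T1=5 ✓

C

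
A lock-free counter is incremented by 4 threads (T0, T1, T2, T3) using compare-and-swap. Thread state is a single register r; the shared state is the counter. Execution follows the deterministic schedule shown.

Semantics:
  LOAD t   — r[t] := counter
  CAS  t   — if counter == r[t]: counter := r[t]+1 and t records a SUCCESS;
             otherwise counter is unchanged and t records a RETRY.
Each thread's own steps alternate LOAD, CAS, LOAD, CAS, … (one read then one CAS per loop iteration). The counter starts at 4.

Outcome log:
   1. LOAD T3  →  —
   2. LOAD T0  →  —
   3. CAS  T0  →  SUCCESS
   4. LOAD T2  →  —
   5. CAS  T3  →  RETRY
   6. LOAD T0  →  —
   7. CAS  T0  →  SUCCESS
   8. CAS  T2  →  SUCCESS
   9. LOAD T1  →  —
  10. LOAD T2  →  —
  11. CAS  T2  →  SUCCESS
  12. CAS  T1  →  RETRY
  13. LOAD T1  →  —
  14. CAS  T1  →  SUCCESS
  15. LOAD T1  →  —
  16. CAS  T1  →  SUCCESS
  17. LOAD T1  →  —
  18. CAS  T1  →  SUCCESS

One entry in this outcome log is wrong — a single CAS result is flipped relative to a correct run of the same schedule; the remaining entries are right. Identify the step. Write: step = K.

step = 8

Reference trace:
[1] T3.load  rd  (counter 4, T3.r 4)
[2] T0.load  rd  (counter 4, T0.r 4)
[3] T0.cas  hit  (counter 5, T0.r 4)
[4] T2.load  rd  (counter 5, T2.r 5)
[5] T3.cas  miss  (counter 5, T3.r 4)
[6] T0.load  rd  (counter 5, T0.r 5)
[7] T0.cas  hit  (counter 6, T0.r 5)
[8] T2.cas  miss  (counter 6, T2.r 5)
[9] T1.load  rd  (counter 6, T1.r 6)
[10] T2.load  rd  (counter 6, T2.r 6)
[11] T2.cas  hit  (counter 7, T2.r 6)
[12] T1.cas  miss  (counter 7, T1.r 6)
[13] T1.load  rd  (counter 7, T1.r 7)
[14] T1.cas  hit  (counter 8, T1.r 7)
[15] T1.load  rd  (counter 8, T1.r 8)
[16] T1.cas  hit  (counter 9, T1.r 8)
[17] T1.load  rd  (counter 9, T1.r 9)
[18] T1.cas  hit  (counter 10, T1.r 9)
Flip is step 8.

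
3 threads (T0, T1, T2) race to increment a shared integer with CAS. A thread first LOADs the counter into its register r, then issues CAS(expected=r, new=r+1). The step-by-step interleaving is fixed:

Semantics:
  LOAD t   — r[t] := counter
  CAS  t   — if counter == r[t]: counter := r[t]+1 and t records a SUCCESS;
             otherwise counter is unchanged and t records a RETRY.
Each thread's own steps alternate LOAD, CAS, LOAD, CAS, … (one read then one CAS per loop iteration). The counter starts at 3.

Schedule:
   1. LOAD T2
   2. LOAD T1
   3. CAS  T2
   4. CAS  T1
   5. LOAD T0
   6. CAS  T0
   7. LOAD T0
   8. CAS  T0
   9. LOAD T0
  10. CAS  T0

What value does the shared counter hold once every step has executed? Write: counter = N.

[1] T2.load  rd  (counter 3, T2.r 3)
[2] T1.load  rd  (counter 3, T1.r 3)
[3] T2.cas  hit  (counter 4, T2.r 3)
[4] T1.cas  miss  (counter 4, T1.r 3)
[5] T0.load  rd  (counter 4, T0.r 4)
[6] T0.cas  hit  (counter 5, T0.r 4)
[7] T0.load  rd  (counter 5, T0.r 5)
[8] T0.cas  hit  (counter 6, T0.r 5)
[9] T0.load  rd  (counter 6, T0.r 6)
[10] T0.cas  hit  (counter 7, T0.r 6)

counter = 7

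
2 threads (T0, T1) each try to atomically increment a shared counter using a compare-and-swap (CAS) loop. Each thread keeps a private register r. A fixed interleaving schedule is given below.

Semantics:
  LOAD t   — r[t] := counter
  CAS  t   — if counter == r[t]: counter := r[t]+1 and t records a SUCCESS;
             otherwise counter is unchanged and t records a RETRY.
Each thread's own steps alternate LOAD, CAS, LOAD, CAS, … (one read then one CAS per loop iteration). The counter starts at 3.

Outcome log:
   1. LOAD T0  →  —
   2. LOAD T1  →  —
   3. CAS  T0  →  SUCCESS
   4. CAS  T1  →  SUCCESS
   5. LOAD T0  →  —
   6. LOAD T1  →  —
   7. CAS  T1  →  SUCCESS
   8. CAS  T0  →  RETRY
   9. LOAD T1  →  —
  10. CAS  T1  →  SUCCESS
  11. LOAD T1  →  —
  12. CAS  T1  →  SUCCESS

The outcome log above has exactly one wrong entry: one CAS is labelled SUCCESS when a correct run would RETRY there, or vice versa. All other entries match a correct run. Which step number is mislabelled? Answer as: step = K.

Re-executing:
T0 LOAD — after: cnt=3, r=3 — load
T1 LOAD — after: cnt=3, r=3 — load
T0 CAS — after: cnt=4, r=3 — ok
T1 CAS — after: cnt=4, r=3 — retry
T0 LOAD — after: cnt=4, r=4 — load
T1 LOAD — after: cnt=4, r=4 — load
T1 CAS — after: cnt=5, r=4 — ok
T0 CAS — after: cnt=5, r=4 — retry
T1 LOAD — after: cnt=5, r=5 — load
T1 CAS — after: cnt=6, r=5 — ok
T1 LOAD — after: cnt=6, r=6 — load
T1 CAS — after: cnt=7, r=6 — ok
Log disagrees first at step 4.

step = 4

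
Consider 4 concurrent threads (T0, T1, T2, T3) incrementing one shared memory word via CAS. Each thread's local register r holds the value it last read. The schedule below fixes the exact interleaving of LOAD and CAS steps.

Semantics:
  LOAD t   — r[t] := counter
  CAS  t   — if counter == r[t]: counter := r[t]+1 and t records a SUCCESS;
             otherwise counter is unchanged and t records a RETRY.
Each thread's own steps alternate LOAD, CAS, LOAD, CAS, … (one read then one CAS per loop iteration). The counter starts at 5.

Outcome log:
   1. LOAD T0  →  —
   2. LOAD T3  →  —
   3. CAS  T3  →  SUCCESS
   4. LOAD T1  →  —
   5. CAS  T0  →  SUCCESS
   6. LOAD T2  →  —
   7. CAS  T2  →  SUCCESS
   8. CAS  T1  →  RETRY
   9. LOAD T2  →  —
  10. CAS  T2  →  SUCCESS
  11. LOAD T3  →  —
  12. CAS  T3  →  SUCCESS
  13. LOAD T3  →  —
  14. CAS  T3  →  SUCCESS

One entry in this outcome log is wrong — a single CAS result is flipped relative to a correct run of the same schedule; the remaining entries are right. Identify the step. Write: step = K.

Re-executing:
step 1: T0 LOAD ⇒ load; ctr=5 reg=5
step 2: T3 LOAD ⇒ load; ctr=5 reg=5
step 3: T3 CAS ⇒ ok; ctr=6 reg=5
step 4: T1 LOAD ⇒ load; ctr=6 reg=6
step 5: T0 CAS ⇒ retry; ctr=6 reg=5
step 6: T2 LOAD ⇒ load; ctr=6 reg=6
step 7: T2 CAS ⇒ ok; ctr=7 reg=6
step 8: T1 CAS ⇒ retry; ctr=7 reg=6
step 9: T2 LOAD ⇒ load; ctr=7 reg=7
step 10: T2 CAS ⇒ ok; ctr=8 reg=7
step 11: T3 LOAD ⇒ load; ctr=8 reg=8
step 12: T3 CAS ⇒ ok; ctr=9 reg=8
step 13: T3 LOAD ⇒ load; ctr=9 reg=9
step 14: T3 CAS ⇒ ok; ctr=10 reg=9
Flip is step 5.

step = 5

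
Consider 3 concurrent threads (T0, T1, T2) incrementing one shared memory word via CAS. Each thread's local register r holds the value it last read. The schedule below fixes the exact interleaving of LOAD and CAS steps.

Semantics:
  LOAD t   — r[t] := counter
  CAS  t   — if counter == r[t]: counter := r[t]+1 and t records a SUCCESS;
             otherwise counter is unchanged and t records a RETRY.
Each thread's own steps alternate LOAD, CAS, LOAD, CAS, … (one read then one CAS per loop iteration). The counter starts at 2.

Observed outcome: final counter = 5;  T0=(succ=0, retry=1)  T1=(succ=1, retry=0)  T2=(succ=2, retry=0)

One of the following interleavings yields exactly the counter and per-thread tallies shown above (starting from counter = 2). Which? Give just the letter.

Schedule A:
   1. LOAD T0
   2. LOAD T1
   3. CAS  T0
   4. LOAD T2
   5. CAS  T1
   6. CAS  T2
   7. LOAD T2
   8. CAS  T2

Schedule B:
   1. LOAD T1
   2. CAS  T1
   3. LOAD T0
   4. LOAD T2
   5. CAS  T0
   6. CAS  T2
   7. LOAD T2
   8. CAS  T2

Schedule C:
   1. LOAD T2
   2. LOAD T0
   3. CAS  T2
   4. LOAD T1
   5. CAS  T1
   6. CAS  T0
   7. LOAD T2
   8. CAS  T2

Tracing schedule C:
   1) LOAD T2:  M=2  r_T2=2
   2) LOAD T0:  M=2  r_T0=2
   3) CAS  T2:  M=3  r_T2=2 ✓
   4) LOAD T1:  M=3  r_T1=3
   5) CAS  T1:  M=4  r_T1=3 ✓
   6) CAS  T0:  M=4  r_T0=2 ✗
   7) LOAD T2:  M=4  r_T2=4
   8) CAS  T2:  M=5  r_T2=4 ✓

C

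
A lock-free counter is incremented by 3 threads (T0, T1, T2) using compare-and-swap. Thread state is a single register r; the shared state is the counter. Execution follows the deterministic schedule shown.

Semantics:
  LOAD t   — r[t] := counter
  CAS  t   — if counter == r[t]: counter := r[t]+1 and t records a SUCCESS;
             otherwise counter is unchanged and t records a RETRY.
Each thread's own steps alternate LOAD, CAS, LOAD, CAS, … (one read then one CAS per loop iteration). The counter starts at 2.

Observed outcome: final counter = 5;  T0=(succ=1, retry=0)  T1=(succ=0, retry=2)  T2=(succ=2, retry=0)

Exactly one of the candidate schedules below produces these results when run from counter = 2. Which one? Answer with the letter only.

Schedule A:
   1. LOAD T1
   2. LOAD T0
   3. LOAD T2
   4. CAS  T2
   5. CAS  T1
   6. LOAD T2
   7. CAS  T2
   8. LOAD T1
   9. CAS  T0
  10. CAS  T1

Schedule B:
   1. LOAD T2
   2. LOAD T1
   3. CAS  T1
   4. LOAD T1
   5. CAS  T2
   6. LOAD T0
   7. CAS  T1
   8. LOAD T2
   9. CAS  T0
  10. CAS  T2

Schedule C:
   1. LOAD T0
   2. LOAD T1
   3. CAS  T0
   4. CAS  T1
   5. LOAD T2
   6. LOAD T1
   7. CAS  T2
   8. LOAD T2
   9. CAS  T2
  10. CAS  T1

Simulating candidate C:
#1 T0 reads 2
#2 T1 reads 2
#3 T0 CAS(2→3) writes; counter now 3
#4 T1 CAS(2→3) fails; counter now 3
#5 T2 reads 3
#6 T1 reads 3
#7 T2 CAS(3→4) writes; counter now 4
#8 T2 reads 4
#9 T2 CAS(4→5) writes; counter now 5
#10 T1 CAS(3→4) fails; counter now 5

C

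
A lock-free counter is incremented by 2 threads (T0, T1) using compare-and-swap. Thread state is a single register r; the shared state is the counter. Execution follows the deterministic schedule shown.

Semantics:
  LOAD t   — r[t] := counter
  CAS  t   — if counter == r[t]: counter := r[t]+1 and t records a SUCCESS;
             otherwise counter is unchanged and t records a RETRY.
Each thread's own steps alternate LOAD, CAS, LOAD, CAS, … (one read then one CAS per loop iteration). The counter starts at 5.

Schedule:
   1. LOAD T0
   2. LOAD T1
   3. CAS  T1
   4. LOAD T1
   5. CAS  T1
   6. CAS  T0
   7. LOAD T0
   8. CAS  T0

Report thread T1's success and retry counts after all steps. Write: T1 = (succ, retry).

T1 = (2, 0)

step 1: T0 LOAD ⇒ load; ctr=5 reg=5
step 2: T1 LOAD ⇒ load; ctr=5 reg=5
step 3: T1 CAS ⇒ ok; ctr=6 reg=5
step 4: T1 LOAD ⇒ load; ctr=6 reg=6
step 5: T1 CAS ⇒ ok; ctr=7 reg=6
step 6: T0 CAS ⇒ retry; ctr=7 reg=5
step 7: T0 LOAD ⇒ load; ctr=7 reg=7
step 8: T0 CAS ⇒ ok; ctr=8 reg=7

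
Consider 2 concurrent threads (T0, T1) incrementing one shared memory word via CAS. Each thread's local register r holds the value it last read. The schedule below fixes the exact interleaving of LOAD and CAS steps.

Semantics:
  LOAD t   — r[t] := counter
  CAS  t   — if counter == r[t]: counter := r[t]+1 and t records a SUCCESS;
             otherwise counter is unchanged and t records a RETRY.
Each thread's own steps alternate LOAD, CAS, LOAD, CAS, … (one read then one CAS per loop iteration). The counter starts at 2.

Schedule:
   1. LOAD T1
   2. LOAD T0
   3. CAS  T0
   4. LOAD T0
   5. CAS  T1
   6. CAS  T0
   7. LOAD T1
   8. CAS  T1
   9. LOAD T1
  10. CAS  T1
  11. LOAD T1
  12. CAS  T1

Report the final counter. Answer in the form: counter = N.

counter = 7

[1] T1.load  rd  (counter 2, T1.r 2)
[2] T0.load  rd  (counter 2, T0.r 2)
[3] T0.cas  hit  (counter 3, T0.r 2)
[4] T0.load  rd  (counter 3, T0.r 3)
[5] T1.cas  miss  (counter 3, T1.r 2)
[6] T0.cas  hit  (counter 4, T0.r 3)
[7] T1.load  rd  (counter 4, T1.r 4)
[8] T1.cas  hit  (counter 5, T1.r 4)
[9] T1.load  rd  (counter 5, T1.r 5)
[10] T1.cas  hit  (counter 6, T1.r 5)
[11] T1.load  rd  (counter 6, T1.r 6)
[12] T1.cas  hit  (counter 7, T1.r 6)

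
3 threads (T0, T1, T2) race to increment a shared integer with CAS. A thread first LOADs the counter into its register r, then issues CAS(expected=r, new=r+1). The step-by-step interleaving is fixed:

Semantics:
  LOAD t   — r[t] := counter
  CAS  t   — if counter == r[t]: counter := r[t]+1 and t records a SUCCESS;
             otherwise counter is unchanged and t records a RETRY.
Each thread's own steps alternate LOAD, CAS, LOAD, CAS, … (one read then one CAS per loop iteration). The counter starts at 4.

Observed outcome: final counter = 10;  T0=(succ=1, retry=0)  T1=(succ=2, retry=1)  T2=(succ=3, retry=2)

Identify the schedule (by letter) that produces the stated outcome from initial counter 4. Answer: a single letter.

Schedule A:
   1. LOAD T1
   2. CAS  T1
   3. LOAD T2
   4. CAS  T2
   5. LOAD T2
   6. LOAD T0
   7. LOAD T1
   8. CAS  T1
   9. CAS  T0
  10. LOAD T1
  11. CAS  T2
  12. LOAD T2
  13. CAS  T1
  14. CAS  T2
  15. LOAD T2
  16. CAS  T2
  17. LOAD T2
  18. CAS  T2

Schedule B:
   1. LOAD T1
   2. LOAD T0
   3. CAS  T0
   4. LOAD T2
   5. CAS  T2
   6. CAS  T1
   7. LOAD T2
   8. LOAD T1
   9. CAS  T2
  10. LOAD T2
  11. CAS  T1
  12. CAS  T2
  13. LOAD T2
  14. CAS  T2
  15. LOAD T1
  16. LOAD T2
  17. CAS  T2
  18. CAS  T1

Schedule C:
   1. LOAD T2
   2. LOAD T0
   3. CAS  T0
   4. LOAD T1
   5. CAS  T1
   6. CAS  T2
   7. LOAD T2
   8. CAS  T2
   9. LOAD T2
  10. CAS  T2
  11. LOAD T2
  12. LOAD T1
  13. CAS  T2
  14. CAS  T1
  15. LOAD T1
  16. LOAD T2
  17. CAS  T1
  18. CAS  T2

Simulating candidate C:
[1] T2.load  rd  (counter 4, T2.r 4)
[2] T0.load  rd  (counter 4, T0.r 4)
[3] T0.cas  hit  (counter 5, T0.r 4)
[4] T1.load  rd  (counter 5, T1.r 5)
[5] T1.cas  hit  (counter 6, T1.r 5)
[6] T2.cas  miss  (counter 6, T2.r 4)
[7] T2.load  rd  (counter 6, T2.r 6)
[8] T2.cas  hit  (counter 7, T2.r 6)
[9] T2.load  rd  (counter 7, T2.r 7)
[10] T2.cas  hit  (counter 8, T2.r 7)
[11] T2.load  rd  (counter 8, T2.r 8)
[12] T1.load  rd  (counter 8, T1.r 8)
[13] T2.cas  hit  (counter 9, T2.r 8)
[14] T1.cas  miss  (counter 9, T1.r 8)
[15] T1.load  rd  (counter 9, T1.r 9)
[16] T2.load  rd  (counter 9, T2.r 9)
[17] T1.cas  hit  (counter 10, T1.r 9)
[18] T2.cas  miss  (counter 10, T2.r 9)

C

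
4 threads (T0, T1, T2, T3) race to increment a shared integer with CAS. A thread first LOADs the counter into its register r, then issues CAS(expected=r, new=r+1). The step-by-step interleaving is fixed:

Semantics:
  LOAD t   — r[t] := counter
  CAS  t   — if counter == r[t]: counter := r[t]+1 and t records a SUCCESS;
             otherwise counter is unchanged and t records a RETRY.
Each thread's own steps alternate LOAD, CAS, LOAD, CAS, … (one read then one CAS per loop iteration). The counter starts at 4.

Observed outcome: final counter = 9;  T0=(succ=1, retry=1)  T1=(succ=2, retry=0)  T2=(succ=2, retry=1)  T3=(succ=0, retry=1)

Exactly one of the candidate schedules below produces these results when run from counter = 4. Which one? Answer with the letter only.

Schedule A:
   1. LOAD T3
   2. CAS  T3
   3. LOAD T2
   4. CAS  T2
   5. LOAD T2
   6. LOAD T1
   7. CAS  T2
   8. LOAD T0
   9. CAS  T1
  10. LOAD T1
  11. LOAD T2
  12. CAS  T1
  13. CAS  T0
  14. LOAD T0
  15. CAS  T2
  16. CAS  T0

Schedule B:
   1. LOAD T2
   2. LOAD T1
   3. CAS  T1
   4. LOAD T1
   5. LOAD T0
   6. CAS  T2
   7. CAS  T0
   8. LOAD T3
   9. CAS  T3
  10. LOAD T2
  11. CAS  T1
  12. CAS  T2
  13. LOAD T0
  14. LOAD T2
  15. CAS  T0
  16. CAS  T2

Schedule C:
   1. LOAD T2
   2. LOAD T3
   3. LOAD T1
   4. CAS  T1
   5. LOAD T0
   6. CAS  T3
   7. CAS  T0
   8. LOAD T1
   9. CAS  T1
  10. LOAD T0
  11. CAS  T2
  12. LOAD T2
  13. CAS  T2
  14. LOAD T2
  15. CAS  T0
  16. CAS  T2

Simulating candidate C:
#1 T2 reads 4
#2 T3 reads 4
#3 T1 reads 4
#4 T1 CAS(4→5) writes; counter now 5
#5 T0 reads 5
#6 T3 CAS(4→5) fails; counter now 5
#7 T0 CAS(5→6) writes; counter now 6
#8 T1 reads 6
#9 T1 CAS(6→7) writes; counter now 7
#10 T0 reads 7
#11 T2 CAS(4→5) fails; counter now 7
#12 T2 reads 7
#13 T2 CAS(7→8) writes; counter now 8
#14 T2 reads 8
#15 T0 CAS(7→8) fails; counter now 8
#16 T2 CAS(8→9) writes; counter now 9

C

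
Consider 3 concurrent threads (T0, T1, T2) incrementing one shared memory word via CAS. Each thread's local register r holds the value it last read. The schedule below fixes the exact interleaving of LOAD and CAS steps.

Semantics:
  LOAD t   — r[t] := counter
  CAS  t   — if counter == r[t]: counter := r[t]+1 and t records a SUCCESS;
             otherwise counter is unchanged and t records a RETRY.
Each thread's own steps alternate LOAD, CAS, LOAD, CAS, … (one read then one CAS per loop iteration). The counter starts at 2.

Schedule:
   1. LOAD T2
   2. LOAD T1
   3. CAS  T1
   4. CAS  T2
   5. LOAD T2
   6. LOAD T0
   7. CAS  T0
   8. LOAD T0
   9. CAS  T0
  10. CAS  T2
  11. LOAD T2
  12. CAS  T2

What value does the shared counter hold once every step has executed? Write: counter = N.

T2 LOAD — after: cnt=2, r=2 — load
T1 LOAD — after: cnt=2, r=2 — load
T1 CAS — after: cnt=3, r=2 — ok
T2 CAS — after: cnt=3, r=2 — retry
T2 LOAD — after: cnt=3, r=3 — load
T0 LOAD — after: cnt=3, r=3 — load
T0 CAS — after: cnt=4, r=3 — ok
T0 LOAD — after: cnt=4, r=4 — load
T0 CAS — after: cnt=5, r=4 — ok
T2 CAS — after: cnt=5, r=3 — retry
T2 LOAD — after: cnt=5, r=5 — load
T2 CAS — after: cnt=6, r=5 — ok

counter = 6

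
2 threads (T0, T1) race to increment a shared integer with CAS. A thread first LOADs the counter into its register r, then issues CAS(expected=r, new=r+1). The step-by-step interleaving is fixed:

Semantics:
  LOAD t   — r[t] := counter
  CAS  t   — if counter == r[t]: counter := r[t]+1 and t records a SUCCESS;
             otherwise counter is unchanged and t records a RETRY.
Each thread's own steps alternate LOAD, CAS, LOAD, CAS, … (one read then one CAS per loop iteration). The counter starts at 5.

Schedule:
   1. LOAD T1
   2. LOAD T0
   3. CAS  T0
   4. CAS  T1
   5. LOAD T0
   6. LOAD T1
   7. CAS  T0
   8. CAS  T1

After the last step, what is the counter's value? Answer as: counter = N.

counter = 7

   1) LOAD T1:  M=5  r_T1=5
   2) LOAD T0:  M=5  r_T0=5
   3) CAS  T0:  M=6  r_T0=5 ✓
   4) CAS  T1:  M=6  r_T1=5 ✗
   5) LOAD T0:  M=6  r_T0=6
   6) LOAD T1:  M=6  r_T1=6
   7) CAS  T0:  M=7  r_T0=6 ✓
   8) CAS  T1:  M=7  r_T1=6 ✗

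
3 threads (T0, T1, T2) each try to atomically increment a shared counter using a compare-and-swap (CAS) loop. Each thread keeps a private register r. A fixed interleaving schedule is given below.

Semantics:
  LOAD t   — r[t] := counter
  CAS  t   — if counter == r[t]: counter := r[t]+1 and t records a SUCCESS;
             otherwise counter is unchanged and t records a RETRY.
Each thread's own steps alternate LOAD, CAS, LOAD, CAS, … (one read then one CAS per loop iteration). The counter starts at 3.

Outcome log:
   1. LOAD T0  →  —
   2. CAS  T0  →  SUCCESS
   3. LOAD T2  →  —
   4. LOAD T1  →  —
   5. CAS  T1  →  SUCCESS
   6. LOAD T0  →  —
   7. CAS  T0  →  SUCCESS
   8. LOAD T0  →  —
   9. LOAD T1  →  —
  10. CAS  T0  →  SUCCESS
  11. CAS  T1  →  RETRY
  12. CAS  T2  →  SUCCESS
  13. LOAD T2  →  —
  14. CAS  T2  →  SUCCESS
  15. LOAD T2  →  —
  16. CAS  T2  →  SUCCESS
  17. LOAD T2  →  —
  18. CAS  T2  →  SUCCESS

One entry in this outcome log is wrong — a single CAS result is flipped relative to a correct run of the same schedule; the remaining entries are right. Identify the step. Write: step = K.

step = 12

Correct run:
step 1: T0 LOAD ⇒ load; ctr=3 reg=3
step 2: T0 CAS ⇒ ok; ctr=4 reg=3
step 3: T2 LOAD ⇒ load; ctr=4 reg=4
step 4: T1 LOAD ⇒ load; ctr=4 reg=4
step 5: T1 CAS ⇒ ok; ctr=5 reg=4
step 6: T0 LOAD ⇒ load; ctr=5 reg=5
step 7: T0 CAS ⇒ ok; ctr=6 reg=5
step 8: T0 LOAD ⇒ load; ctr=6 reg=6
step 9: T1 LOAD ⇒ load; ctr=6 reg=6
step 10: T0 CAS ⇒ ok; ctr=7 reg=6
step 11: T1 CAS ⇒ retry; ctr=7 reg=6
step 12: T2 CAS ⇒ retry; ctr=7 reg=4
step 13: T2 LOAD ⇒ load; ctr=7 reg=7
step 14: T2 CAS ⇒ ok; ctr=8 reg=7
step 15: T2 LOAD ⇒ load; ctr=8 reg=8
step 16: T2 CAS ⇒ ok; ctr=9 reg=8
step 17: T2 LOAD ⇒ load; ctr=9 reg=9
step 18: T2 CAS ⇒ ok; ctr=10 reg=9
Mismatch at 12.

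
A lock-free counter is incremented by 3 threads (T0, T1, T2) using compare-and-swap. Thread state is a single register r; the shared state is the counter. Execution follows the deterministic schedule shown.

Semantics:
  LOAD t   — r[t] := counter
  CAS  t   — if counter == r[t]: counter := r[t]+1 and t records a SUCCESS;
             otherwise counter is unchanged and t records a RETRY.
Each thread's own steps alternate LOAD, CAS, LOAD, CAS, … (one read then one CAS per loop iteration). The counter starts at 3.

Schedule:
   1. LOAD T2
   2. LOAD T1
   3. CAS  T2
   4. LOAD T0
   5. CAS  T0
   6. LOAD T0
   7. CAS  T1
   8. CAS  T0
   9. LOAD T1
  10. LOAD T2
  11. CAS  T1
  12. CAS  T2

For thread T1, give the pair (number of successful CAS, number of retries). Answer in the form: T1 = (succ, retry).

1. LOAD T2 → mem=3 r[T2]=3 [LOAD]
2. LOAD T1 → mem=3 r[T1]=3 [LOAD]
3. CAS T2 → mem=4 r[T2]=3 [OK]
4. LOAD T0 → mem=4 r[T0]=4 [LOAD]
5. CAS T0 → mem=5 r[T0]=4 [OK]
6. LOAD T0 → mem=5 r[T0]=5 [LOAD]
7. CAS T1 → mem=5 r[T1]=3 [RETRY]
8. CAS T0 → mem=6 r[T0]=5 [OK]
9. LOAD T1 → mem=6 r[T1]=6 [LOAD]
10. LOAD T2 → mem=6 r[T2]=6 [LOAD]
11. CAS T1 → mem=7 r[T1]=6 [OK]
12. CAS T2 → mem=7 r[T2]=6 [RETRY]

T1 = (1, 1)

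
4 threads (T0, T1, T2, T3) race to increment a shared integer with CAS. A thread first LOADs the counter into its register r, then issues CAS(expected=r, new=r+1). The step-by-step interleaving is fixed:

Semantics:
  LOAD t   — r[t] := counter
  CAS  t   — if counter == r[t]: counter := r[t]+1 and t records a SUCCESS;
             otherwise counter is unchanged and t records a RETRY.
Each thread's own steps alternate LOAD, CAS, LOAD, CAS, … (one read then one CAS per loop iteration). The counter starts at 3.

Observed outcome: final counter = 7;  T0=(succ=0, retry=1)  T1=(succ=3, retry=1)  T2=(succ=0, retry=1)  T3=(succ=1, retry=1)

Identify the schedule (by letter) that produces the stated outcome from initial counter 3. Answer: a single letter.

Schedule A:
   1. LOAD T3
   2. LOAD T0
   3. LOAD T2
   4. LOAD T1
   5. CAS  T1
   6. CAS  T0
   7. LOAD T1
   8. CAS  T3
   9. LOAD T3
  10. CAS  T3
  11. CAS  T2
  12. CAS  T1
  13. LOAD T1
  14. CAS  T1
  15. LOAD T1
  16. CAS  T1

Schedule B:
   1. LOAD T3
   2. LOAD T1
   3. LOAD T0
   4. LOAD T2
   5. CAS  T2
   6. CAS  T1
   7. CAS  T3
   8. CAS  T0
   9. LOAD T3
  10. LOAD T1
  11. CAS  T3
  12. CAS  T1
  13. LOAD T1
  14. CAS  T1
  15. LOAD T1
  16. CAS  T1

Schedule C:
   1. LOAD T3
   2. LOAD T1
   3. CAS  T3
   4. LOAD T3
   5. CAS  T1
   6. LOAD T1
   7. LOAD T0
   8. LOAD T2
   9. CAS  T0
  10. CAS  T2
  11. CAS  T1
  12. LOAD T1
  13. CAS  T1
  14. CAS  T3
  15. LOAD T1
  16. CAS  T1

A

Simulating candidate A:
step 1: T3 LOAD ⇒ load; ctr=3 reg=3
step 2: T0 LOAD ⇒ load; ctr=3 reg=3
step 3: T2 LOAD ⇒ load; ctr=3 reg=3
step 4: T1 LOAD ⇒ load; ctr=3 reg=3
step 5: T1 CAS ⇒ ok; ctr=4 reg=3
step 6: T0 CAS ⇒ retry; ctr=4 reg=3
step 7: T1 LOAD ⇒ load; ctr=4 reg=4
step 8: T3 CAS ⇒ retry; ctr=4 reg=3
step 9: T3 LOAD ⇒ load; ctr=4 reg=4
step 10: T3 CAS ⇒ ok; ctr=5 reg=4
step 11: T2 CAS ⇒ retry; ctr=5 reg=3
step 12: T1 CAS ⇒ retry; ctr=5 reg=4
step 13: T1 LOAD ⇒ load; ctr=5 reg=5
step 14: T1 CAS ⇒ ok; ctr=6 reg=5
step 15: T1 LOAD ⇒ load; ctr=6 reg=6
step 16: T1 CAS ⇒ ok; ctr=7 reg=6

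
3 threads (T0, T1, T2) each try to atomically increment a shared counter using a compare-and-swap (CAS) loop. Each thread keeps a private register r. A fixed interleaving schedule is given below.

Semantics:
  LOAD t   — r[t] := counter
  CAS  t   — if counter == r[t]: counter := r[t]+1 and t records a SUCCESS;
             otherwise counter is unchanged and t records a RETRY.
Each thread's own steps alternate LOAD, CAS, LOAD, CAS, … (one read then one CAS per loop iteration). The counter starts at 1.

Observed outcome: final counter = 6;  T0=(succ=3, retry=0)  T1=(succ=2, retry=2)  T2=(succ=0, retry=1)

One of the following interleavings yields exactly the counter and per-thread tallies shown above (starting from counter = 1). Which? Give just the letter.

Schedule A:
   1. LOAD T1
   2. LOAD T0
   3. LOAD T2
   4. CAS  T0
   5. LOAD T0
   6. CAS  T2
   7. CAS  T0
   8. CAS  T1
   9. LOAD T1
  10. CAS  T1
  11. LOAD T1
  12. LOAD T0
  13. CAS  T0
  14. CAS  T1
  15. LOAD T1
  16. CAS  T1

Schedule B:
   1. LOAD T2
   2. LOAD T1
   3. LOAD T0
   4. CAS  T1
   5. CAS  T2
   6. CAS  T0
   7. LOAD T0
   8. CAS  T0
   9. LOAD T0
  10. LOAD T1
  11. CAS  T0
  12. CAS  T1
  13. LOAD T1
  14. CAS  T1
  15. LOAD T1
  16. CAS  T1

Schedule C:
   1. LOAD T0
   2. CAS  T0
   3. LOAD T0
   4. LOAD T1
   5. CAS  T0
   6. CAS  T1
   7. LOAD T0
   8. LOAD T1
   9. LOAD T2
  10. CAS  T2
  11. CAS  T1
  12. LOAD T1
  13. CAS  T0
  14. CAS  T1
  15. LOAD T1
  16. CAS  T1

A

Simulating candidate A:
step 1: T1 LOAD ⇒ load; ctr=1 reg=1
step 2: T0 LOAD ⇒ load; ctr=1 reg=1
step 3: T2 LOAD ⇒ load; ctr=1 reg=1
step 4: T0 CAS ⇒ ok; ctr=2 reg=1
step 5: T0 LOAD ⇒ load; ctr=2 reg=2
step 6: T2 CAS ⇒ retry; ctr=2 reg=1
step 7: T0 CAS ⇒ ok; ctr=3 reg=2
step 8: T1 CAS ⇒ retry; ctr=3 reg=1
step 9: T1 LOAD ⇒ load; ctr=3 reg=3
step 10: T1 CAS ⇒ ok; ctr=4 reg=3
step 11: T1 LOAD ⇒ load; ctr=4 reg=4
step 12: T0 LOAD ⇒ load; ctr=4 reg=4
step 13: T0 CAS ⇒ ok; ctr=5 reg=4
step 14: T1 CAS ⇒ retry; ctr=5 reg=4
step 15: T1 LOAD ⇒ load; ctr=5 reg=5
step 16: T1 CAS ⇒ ok; ctr=6 reg=5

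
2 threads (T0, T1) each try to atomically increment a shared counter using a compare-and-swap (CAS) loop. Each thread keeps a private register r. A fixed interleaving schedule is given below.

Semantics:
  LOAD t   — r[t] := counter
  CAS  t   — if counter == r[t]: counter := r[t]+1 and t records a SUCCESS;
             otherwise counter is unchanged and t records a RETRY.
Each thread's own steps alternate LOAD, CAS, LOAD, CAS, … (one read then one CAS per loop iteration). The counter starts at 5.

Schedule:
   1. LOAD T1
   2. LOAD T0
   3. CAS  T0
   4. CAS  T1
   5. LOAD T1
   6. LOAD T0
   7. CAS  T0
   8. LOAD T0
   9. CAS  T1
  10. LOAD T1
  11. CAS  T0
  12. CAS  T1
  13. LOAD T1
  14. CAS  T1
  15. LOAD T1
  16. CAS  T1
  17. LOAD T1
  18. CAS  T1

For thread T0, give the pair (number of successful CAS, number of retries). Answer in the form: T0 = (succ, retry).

T0 = (3, 0)

1. LOAD T1 → mem=5 r[T1]=5 [LOAD]
2. LOAD T0 → mem=5 r[T0]=5 [LOAD]
3. CAS T0 → mem=6 r[T0]=5 [OK]
4. CAS T1 → mem=6 r[T1]=5 [RETRY]
5. LOAD T1 → mem=6 r[T1]=6 [LOAD]
6. LOAD T0 → mem=6 r[T0]=6 [LOAD]
7. CAS T0 → mem=7 r[T0]=6 [OK]
8. LOAD T0 → mem=7 r[T0]=7 [LOAD]
9. CAS T1 → mem=7 r[T1]=6 [RETRY]
10. LOAD T1 → mem=7 r[T1]=7 [LOAD]
11. CAS T0 → mem=8 r[T0]=7 [OK]
12. CAS T1 → mem=8 r[T1]=7 [RETRY]
13. LOAD T1 → mem=8 r[T1]=8 [LOAD]
14. CAS T1 → mem=9 r[T1]=8 [OK]
15. LOAD T1 → mem=9 r[T1]=9 [LOAD]
16. CAS T1 → mem=10 r[T1]=9 [OK]
17. LOAD T1 → mem=10 r[T1]=10 [LOAD]
18. CAS T1 → mem=11 r[T1]=10 [OK]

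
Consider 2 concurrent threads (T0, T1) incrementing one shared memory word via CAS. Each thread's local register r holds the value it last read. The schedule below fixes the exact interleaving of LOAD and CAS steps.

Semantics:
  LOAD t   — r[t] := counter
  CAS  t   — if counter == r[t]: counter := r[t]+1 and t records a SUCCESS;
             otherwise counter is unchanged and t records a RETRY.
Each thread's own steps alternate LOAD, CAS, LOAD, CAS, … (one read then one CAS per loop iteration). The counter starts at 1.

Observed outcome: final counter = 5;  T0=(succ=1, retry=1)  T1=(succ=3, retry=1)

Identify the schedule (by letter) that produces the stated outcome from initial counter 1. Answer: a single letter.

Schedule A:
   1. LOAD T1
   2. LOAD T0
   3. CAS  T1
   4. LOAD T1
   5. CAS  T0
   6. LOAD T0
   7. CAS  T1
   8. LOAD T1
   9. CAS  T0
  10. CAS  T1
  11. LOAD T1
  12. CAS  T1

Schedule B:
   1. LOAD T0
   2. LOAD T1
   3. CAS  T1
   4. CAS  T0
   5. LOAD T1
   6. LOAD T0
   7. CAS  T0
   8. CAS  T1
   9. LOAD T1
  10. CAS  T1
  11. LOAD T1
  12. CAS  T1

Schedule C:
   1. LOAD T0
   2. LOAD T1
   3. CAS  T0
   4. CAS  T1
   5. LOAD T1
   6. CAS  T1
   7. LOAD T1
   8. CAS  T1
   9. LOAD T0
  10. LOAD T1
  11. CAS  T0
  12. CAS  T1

B

Simulating candidate B:
[1] T0.load  rd  (counter 1, T0.r 1)
[2] T1.load  rd  (counter 1, T1.r 1)
[3] T1.cas  hit  (counter 2, T1.r 1)
[4] T0.cas  miss  (counter 2, T0.r 1)
[5] T1.load  rd  (counter 2, T1.r 2)
[6] T0.load  rd  (counter 2, T0.r 2)
[7] T0.cas  hit  (counter 3, T0.r 2)
[8] T1.cas  miss  (counter 3, T1.r 2)
[9] T1.load  rd  (counter 3, T1.r 3)
[10] T1.cas  hit  (counter 4, T1.r 3)
[11] T1.load  rd  (counter 4, T1.r 4)
[12] T1.cas  hit  (counter 5, T1.r 4)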